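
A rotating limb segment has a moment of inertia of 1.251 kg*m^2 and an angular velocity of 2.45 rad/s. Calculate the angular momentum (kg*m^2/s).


L = I * omega
L = 1.251 * 2.45
L = 3.0650


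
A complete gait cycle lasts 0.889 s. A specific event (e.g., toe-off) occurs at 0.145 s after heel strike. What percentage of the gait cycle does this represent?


pct = (event_time / cycle_time) * 100
pct = (0.145 / 0.889) * 100
ratio = 0.1631
pct = 16.3105


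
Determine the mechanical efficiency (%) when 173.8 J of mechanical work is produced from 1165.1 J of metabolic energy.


eta = (W_mech / E_meta) * 100
eta = (173.8 / 1165.1) * 100
ratio = 0.1492
eta = 14.9172


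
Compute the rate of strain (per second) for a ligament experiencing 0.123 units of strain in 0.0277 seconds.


strain_rate = delta_strain / delta_t
strain_rate = 0.123 / 0.0277
strain_rate = 4.4404


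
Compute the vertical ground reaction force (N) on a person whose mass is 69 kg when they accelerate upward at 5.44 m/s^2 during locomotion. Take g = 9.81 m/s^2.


GRF = m * (g + a)
GRF = 69 * (9.81 + 5.44)
GRF = 69 * 15.2500
GRF = 1052.2500


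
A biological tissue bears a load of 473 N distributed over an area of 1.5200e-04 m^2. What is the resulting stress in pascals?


stress = F / A
stress = 473 / 1.5200e-04
stress = 3.1118e+06


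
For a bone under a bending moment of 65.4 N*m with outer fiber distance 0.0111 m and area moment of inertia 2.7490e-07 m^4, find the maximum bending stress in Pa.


sigma = M * c / I
sigma = 65.4 * 0.0111 / 2.7490e-07
M * c = 0.7259
sigma = 2.6407e+06


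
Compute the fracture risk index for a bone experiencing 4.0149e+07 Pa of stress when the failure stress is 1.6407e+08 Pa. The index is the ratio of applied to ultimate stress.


FRI = applied / ultimate
FRI = 4.0149e+07 / 1.6407e+08
FRI = 0.2447


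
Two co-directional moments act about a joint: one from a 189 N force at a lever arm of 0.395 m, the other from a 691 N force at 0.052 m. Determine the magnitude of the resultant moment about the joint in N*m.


M = F1 * d1 + F2 * d2
M = 189 * 0.395 + 691 * 0.052
M = 74.6550 + 35.9320
M = 110.5870


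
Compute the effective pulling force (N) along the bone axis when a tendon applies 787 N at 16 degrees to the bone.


F_eff = F_tendon * cos(theta)
theta = 16 deg = 0.2793 rad
cos(theta) = 0.9613
F_eff = 787 * 0.9613
F_eff = 756.5130


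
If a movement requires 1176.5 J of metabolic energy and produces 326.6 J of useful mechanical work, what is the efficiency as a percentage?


eta = (W_mech / E_meta) * 100
eta = (326.6 / 1176.5) * 100
ratio = 0.2776
eta = 27.7603


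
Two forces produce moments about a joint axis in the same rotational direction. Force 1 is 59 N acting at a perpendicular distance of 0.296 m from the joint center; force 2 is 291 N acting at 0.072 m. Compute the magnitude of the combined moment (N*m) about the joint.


M = F1 * d1 + F2 * d2
M = 59 * 0.296 + 291 * 0.072
M = 17.4640 + 20.9520
M = 38.4160


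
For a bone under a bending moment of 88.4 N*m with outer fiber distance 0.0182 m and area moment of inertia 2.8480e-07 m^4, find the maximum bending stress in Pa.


sigma = M * c / I
sigma = 88.4 * 0.0182 / 2.8480e-07
M * c = 1.6089
sigma = 5.6492e+06


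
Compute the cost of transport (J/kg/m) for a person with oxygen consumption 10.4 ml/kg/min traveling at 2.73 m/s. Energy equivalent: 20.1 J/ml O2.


Power per kg = VO2 * 20.1 / 60
Power per kg = 10.4 * 20.1 / 60 = 3.4840 W/kg
Cost = power_per_kg / speed
Cost = 3.4840 / 2.73
Cost = 1.2762


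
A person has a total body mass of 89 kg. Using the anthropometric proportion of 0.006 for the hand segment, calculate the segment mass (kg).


m_segment = body_mass * fraction
m_segment = 89 * 0.006
m_segment = 0.5340


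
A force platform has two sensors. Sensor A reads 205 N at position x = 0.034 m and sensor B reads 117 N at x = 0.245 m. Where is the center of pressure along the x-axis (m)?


COP_x = (F1*x1 + F2*x2) / (F1 + F2)
COP_x = (205*0.034 + 117*0.245) / (205 + 117)
Numerator = 35.6350
Denominator = 322
COP_x = 0.1107


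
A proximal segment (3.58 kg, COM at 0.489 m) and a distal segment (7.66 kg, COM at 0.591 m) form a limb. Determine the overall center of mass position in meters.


COM = (m1*x1 + m2*x2) / (m1 + m2)
COM = (3.58*0.489 + 7.66*0.591) / (3.58 + 7.66)
Numerator = 6.2777
Denominator = 11.2400
COM = 0.5585


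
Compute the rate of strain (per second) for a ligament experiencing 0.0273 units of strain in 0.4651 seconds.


strain_rate = delta_strain / delta_t
strain_rate = 0.0273 / 0.4651
strain_rate = 0.0587


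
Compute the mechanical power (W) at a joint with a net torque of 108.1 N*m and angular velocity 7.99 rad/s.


P = M * omega
P = 108.1 * 7.99
P = 863.7190


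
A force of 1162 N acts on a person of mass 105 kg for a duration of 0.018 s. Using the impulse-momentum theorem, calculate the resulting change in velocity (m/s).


J = F * dt = 1162 * 0.018 = 20.9160 N*s
delta_v = J / m
delta_v = 20.9160 / 105
delta_v = 0.1992


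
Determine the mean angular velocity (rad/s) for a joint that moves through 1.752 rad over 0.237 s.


omega = delta_theta / delta_t
omega = 1.752 / 0.237
omega = 7.3924


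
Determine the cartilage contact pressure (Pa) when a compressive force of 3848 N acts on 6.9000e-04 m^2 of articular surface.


P = F / A
P = 3848 / 6.9000e-04
P = 5.5768e+06


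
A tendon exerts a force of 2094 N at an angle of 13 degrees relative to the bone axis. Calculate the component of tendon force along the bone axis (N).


F_eff = F_tendon * cos(theta)
theta = 13 deg = 0.2269 rad
cos(theta) = 0.9744
F_eff = 2094 * 0.9744
F_eff = 2040.3309


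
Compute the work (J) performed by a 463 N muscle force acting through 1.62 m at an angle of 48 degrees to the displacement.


W = F * d * cos(theta)
theta = 48 deg = 0.8378 rad
cos(theta) = 0.6691
W = 463 * 1.62 * 0.6691
W = 501.8881


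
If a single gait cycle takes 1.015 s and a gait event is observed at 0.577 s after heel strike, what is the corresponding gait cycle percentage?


pct = (event_time / cycle_time) * 100
pct = (0.577 / 1.015) * 100
ratio = 0.5685
pct = 56.8473


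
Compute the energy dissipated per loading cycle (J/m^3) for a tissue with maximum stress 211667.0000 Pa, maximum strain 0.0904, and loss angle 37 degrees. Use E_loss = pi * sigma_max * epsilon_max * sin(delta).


E_loss = pi * sigma_max * epsilon_max * sin(delta)
delta = 37 deg = 0.6458 rad
sin(delta) = 0.6018
E_loss = pi * 211667.0000 * 0.0904 * 0.6018
E_loss = 36177.1610


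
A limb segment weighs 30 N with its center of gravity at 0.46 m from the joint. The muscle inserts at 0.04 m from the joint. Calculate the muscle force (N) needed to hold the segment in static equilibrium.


F_muscle = W * d_load / d_muscle
F_muscle = 30 * 0.46 / 0.04
Numerator = 13.8000
F_muscle = 345.0000


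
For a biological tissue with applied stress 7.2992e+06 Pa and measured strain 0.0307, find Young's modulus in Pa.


E = stress / strain
E = 7.2992e+06 / 0.0307
E = 2.3776e+08


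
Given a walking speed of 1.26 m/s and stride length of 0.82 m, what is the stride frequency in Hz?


f = v / stride_length
f = 1.26 / 0.82
f = 1.5366


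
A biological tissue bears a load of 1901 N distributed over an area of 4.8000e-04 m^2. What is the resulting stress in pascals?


stress = F / A
stress = 1901 / 4.8000e-04
stress = 3.9604e+06


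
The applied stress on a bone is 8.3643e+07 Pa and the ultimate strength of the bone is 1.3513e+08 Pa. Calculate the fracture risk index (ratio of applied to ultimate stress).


FRI = applied / ultimate
FRI = 8.3643e+07 / 1.3513e+08
FRI = 0.6190


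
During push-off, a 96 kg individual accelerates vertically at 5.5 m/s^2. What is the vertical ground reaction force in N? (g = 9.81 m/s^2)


GRF = m * (g + a)
GRF = 96 * (9.81 + 5.5)
GRF = 96 * 15.3100
GRF = 1469.7600


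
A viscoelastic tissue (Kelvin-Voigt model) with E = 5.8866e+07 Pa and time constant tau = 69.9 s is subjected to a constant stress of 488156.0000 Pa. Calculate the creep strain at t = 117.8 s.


epsilon(t) = (sigma/E) * (1 - exp(-t/tau))
sigma/E = 488156.0000 / 5.8866e+07 = 0.0083
exp(-t/tau) = exp(-117.8 / 69.9) = 0.1854
epsilon = 0.0083 * (1 - 0.1854)
epsilon = 0.0068


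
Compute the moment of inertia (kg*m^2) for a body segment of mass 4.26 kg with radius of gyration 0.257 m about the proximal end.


I = m * k^2
I = 4.26 * 0.257^2
k^2 = 0.0660
I = 0.2814


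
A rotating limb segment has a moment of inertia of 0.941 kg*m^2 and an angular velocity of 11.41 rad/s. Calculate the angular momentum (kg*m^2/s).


L = I * omega
L = 0.941 * 11.41
L = 10.7368


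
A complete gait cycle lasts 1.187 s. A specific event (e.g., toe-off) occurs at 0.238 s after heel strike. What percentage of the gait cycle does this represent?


pct = (event_time / cycle_time) * 100
pct = (0.238 / 1.187) * 100
ratio = 0.2005
pct = 20.0505


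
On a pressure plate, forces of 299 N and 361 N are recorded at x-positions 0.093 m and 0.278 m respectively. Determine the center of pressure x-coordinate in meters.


COP_x = (F1*x1 + F2*x2) / (F1 + F2)
COP_x = (299*0.093 + 361*0.278) / (299 + 361)
Numerator = 128.1650
Denominator = 660
COP_x = 0.1942


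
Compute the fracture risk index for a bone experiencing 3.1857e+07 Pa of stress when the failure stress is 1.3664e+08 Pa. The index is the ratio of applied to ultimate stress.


FRI = applied / ultimate
FRI = 3.1857e+07 / 1.3664e+08
FRI = 0.2331


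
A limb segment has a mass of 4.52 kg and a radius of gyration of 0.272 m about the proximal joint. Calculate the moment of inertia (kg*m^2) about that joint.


I = m * k^2
I = 4.52 * 0.272^2
k^2 = 0.0740
I = 0.3344


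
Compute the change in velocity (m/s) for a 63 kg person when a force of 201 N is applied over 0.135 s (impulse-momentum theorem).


J = F * dt = 201 * 0.135 = 27.1350 N*s
delta_v = J / m
delta_v = 27.1350 / 63
delta_v = 0.4307


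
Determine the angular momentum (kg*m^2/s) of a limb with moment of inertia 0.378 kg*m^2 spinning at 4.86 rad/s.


L = I * omega
L = 0.378 * 4.86
L = 1.8371


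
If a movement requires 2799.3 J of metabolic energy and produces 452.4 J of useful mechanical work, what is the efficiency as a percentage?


eta = (W_mech / E_meta) * 100
eta = (452.4 / 2799.3) * 100
ratio = 0.1616
eta = 16.1612


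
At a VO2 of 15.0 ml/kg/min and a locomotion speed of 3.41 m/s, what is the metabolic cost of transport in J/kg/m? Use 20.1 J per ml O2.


Power per kg = VO2 * 20.1 / 60
Power per kg = 15.0 * 20.1 / 60 = 5.0250 W/kg
Cost = power_per_kg / speed
Cost = 5.0250 / 3.41
Cost = 1.4736


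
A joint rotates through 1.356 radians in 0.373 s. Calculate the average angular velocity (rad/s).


omega = delta_theta / delta_t
omega = 1.356 / 0.373
omega = 3.6354


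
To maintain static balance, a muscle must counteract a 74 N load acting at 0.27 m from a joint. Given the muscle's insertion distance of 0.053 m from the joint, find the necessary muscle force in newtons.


F_muscle = W * d_load / d_muscle
F_muscle = 74 * 0.27 / 0.053
Numerator = 19.9800
F_muscle = 376.9811


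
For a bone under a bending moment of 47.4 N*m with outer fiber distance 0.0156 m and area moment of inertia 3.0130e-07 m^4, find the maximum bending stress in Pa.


sigma = M * c / I
sigma = 47.4 * 0.0156 / 3.0130e-07
M * c = 0.7394
sigma = 2.4542e+06


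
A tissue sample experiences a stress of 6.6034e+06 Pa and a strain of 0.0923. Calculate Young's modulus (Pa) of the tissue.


E = stress / strain
E = 6.6034e+06 / 0.0923
E = 7.1543e+07


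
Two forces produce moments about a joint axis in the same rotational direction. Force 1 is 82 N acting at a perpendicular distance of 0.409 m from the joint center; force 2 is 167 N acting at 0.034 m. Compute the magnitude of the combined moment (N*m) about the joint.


M = F1 * d1 + F2 * d2
M = 82 * 0.409 + 167 * 0.034
M = 33.5380 + 5.6780
M = 39.2160


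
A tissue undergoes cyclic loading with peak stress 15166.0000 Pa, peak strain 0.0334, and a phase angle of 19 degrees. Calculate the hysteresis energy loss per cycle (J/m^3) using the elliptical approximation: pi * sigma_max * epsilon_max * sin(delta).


E_loss = pi * sigma_max * epsilon_max * sin(delta)
delta = 19 deg = 0.3316 rad
sin(delta) = 0.3256
E_loss = pi * 15166.0000 * 0.0334 * 0.3256
E_loss = 518.0949


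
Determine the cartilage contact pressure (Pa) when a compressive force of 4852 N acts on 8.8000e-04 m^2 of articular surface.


P = F / A
P = 4852 / 8.8000e-04
P = 5.5136e+06


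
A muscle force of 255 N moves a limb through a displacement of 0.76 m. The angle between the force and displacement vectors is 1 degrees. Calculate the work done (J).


W = F * d * cos(theta)
theta = 1 deg = 0.0175 rad
cos(theta) = 0.9998
W = 255 * 0.76 * 0.9998
W = 193.7705


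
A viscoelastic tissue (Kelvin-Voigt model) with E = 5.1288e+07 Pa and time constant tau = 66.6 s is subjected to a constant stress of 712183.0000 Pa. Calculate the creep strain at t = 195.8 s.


epsilon(t) = (sigma/E) * (1 - exp(-t/tau))
sigma/E = 712183.0000 / 5.1288e+07 = 0.0139
exp(-t/tau) = exp(-195.8 / 66.6) = 0.0529
epsilon = 0.0139 * (1 - 0.0529)
epsilon = 0.0132


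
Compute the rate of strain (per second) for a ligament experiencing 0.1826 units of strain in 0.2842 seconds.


strain_rate = delta_strain / delta_t
strain_rate = 0.1826 / 0.2842
strain_rate = 0.6425


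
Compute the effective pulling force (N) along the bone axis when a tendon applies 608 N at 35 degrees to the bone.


F_eff = F_tendon * cos(theta)
theta = 35 deg = 0.6109 rad
cos(theta) = 0.8192
F_eff = 608 * 0.8192
F_eff = 498.0444


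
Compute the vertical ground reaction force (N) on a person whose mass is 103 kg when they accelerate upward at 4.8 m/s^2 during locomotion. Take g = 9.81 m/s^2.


GRF = m * (g + a)
GRF = 103 * (9.81 + 4.8)
GRF = 103 * 14.6100
GRF = 1504.8300


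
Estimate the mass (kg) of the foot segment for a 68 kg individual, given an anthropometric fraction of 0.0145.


m_segment = body_mass * fraction
m_segment = 68 * 0.0145
m_segment = 0.9860


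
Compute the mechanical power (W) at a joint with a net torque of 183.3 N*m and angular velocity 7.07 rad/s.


P = M * omega
P = 183.3 * 7.07
P = 1295.9310


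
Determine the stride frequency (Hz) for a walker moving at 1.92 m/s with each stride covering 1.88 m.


f = v / stride_length
f = 1.92 / 1.88
f = 1.0213


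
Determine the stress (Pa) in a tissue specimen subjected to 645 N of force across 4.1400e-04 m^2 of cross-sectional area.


stress = F / A
stress = 645 / 4.1400e-04
stress = 1.5580e+06


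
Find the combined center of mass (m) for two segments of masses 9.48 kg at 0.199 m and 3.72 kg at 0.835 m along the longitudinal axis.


COM = (m1*x1 + m2*x2) / (m1 + m2)
COM = (9.48*0.199 + 3.72*0.835) / (9.48 + 3.72)
Numerator = 4.9927
Denominator = 13.2000
COM = 0.3782


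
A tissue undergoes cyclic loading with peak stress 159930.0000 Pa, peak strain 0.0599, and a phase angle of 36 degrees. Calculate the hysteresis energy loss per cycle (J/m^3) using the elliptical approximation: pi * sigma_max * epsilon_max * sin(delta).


E_loss = pi * sigma_max * epsilon_max * sin(delta)
delta = 36 deg = 0.6283 rad
sin(delta) = 0.5878
E_loss = pi * 159930.0000 * 0.0599 * 0.5878
E_loss = 17689.8975


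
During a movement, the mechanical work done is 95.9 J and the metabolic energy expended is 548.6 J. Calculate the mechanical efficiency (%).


eta = (W_mech / E_meta) * 100
eta = (95.9 / 548.6) * 100
ratio = 0.1748
eta = 17.4809


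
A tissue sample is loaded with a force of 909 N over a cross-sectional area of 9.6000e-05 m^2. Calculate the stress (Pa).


stress = F / A
stress = 909 / 9.6000e-05
stress = 9.4688e+06


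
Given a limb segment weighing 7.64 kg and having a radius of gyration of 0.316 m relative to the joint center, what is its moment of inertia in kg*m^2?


I = m * k^2
I = 7.64 * 0.316^2
k^2 = 0.0999
I = 0.7629


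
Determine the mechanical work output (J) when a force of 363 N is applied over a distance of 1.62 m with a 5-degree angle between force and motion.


W = F * d * cos(theta)
theta = 5 deg = 0.0873 rad
cos(theta) = 0.9962
W = 363 * 1.62 * 0.9962
W = 585.8223


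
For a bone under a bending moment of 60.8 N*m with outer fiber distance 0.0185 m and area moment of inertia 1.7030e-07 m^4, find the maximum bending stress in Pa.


sigma = M * c / I
sigma = 60.8 * 0.0185 / 1.7030e-07
M * c = 1.1248
sigma = 6.6048e+06


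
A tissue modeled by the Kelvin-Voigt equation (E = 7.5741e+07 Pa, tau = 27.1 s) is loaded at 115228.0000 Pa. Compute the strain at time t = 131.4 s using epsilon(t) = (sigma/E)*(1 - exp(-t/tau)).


epsilon(t) = (sigma/E) * (1 - exp(-t/tau))
sigma/E = 115228.0000 / 7.5741e+07 = 0.0015
exp(-t/tau) = exp(-131.4 / 27.1) = 0.0078
epsilon = 0.0015 * (1 - 0.0078)
epsilon = 0.0015


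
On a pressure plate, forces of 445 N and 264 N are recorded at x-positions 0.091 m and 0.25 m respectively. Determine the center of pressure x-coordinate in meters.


COP_x = (F1*x1 + F2*x2) / (F1 + F2)
COP_x = (445*0.091 + 264*0.25) / (445 + 264)
Numerator = 106.4950
Denominator = 709
COP_x = 0.1502


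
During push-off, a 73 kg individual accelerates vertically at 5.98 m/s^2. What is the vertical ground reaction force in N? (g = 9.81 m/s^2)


GRF = m * (g + a)
GRF = 73 * (9.81 + 5.98)
GRF = 73 * 15.7900
GRF = 1152.6700


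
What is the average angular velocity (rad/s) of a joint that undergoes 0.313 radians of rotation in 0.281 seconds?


omega = delta_theta / delta_t
omega = 0.313 / 0.281
omega = 1.1139


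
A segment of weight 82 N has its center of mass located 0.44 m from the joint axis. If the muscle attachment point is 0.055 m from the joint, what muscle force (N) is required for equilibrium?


F_muscle = W * d_load / d_muscle
F_muscle = 82 * 0.44 / 0.055
Numerator = 36.0800
F_muscle = 656.0000


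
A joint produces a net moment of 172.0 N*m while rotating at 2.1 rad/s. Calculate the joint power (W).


P = M * omega
P = 172.0 * 2.1
P = 361.2000


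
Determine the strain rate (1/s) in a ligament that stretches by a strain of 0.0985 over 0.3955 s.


strain_rate = delta_strain / delta_t
strain_rate = 0.0985 / 0.3955
strain_rate = 0.2491


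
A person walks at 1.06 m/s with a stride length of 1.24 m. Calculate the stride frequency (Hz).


f = v / stride_length
f = 1.06 / 1.24
f = 0.8548


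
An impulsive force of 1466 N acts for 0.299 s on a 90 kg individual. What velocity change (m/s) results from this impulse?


J = F * dt = 1466 * 0.299 = 438.3340 N*s
delta_v = J / m
delta_v = 438.3340 / 90
delta_v = 4.8704


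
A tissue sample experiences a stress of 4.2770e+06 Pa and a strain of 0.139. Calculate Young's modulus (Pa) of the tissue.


E = stress / strain
E = 4.2770e+06 / 0.139
E = 3.0770e+07


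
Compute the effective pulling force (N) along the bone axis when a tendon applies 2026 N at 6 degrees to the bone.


F_eff = F_tendon * cos(theta)
theta = 6 deg = 0.1047 rad
cos(theta) = 0.9945
F_eff = 2026 * 0.9945
F_eff = 2014.9014


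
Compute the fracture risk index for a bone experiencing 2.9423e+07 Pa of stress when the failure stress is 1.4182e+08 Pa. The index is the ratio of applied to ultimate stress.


FRI = applied / ultimate
FRI = 2.9423e+07 / 1.4182e+08
FRI = 0.2075


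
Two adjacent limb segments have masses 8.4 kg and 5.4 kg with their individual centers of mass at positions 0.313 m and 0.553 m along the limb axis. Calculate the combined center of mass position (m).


COM = (m1*x1 + m2*x2) / (m1 + m2)
COM = (8.4*0.313 + 5.4*0.553) / (8.4 + 5.4)
Numerator = 5.6154
Denominator = 13.8000
COM = 0.4069


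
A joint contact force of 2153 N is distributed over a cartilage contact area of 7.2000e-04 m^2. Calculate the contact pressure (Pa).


P = F / A
P = 2153 / 7.2000e-04
P = 2.9903e+06


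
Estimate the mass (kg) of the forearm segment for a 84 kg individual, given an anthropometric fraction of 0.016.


m_segment = body_mass * fraction
m_segment = 84 * 0.016
m_segment = 1.3440


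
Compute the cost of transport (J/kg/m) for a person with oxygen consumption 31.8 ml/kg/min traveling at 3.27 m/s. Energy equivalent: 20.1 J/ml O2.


Power per kg = VO2 * 20.1 / 60
Power per kg = 31.8 * 20.1 / 60 = 10.6530 W/kg
Cost = power_per_kg / speed
Cost = 10.6530 / 3.27
Cost = 3.2578


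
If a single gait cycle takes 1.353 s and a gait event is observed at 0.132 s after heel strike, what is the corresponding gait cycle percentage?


pct = (event_time / cycle_time) * 100
pct = (0.132 / 1.353) * 100
ratio = 0.0976
pct = 9.7561


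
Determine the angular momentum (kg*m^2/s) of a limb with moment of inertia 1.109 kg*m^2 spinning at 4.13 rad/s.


L = I * omega
L = 1.109 * 4.13
L = 4.5802


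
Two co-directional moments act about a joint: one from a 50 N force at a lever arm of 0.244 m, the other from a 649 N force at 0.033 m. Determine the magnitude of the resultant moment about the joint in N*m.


M = F1 * d1 + F2 * d2
M = 50 * 0.244 + 649 * 0.033
M = 12.2000 + 21.4170
M = 33.6170


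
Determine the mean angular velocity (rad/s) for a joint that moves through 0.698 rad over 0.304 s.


omega = delta_theta / delta_t
omega = 0.698 / 0.304
omega = 2.2961


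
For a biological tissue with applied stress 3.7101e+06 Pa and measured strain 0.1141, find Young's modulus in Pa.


E = stress / strain
E = 3.7101e+06 / 0.1141
E = 3.2516e+07


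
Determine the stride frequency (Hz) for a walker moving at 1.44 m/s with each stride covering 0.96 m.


f = v / stride_length
f = 1.44 / 0.96
f = 1.5000


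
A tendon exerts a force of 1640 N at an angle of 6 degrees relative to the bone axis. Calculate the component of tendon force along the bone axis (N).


F_eff = F_tendon * cos(theta)
theta = 6 deg = 0.1047 rad
cos(theta) = 0.9945
F_eff = 1640 * 0.9945
F_eff = 1631.0159


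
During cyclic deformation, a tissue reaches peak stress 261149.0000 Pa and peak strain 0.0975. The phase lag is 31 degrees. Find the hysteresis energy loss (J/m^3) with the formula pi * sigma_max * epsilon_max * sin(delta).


E_loss = pi * sigma_max * epsilon_max * sin(delta)
delta = 31 deg = 0.5411 rad
sin(delta) = 0.5150
E_loss = pi * 261149.0000 * 0.0975 * 0.5150
E_loss = 41198.5747


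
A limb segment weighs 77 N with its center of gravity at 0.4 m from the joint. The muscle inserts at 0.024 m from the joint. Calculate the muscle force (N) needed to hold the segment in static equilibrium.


F_muscle = W * d_load / d_muscle
F_muscle = 77 * 0.4 / 0.024
Numerator = 30.8000
F_muscle = 1283.3333


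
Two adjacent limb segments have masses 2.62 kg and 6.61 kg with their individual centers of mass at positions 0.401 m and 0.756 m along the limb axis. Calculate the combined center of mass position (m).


COM = (m1*x1 + m2*x2) / (m1 + m2)
COM = (2.62*0.401 + 6.61*0.756) / (2.62 + 6.61)
Numerator = 6.0478
Denominator = 9.2300
COM = 0.6552


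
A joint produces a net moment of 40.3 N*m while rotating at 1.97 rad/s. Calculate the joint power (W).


P = M * omega
P = 40.3 * 1.97
P = 79.3910


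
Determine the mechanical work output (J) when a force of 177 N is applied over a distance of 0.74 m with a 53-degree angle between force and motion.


W = F * d * cos(theta)
theta = 53 deg = 0.9250 rad
cos(theta) = 0.6018
W = 177 * 0.74 * 0.6018
W = 78.8257


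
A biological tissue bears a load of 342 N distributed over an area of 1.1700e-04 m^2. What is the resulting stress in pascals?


stress = F / A
stress = 342 / 1.1700e-04
stress = 2.9231e+06


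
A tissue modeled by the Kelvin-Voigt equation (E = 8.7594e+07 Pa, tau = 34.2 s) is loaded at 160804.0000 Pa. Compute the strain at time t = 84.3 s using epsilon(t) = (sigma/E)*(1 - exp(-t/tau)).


epsilon(t) = (sigma/E) * (1 - exp(-t/tau))
sigma/E = 160804.0000 / 8.7594e+07 = 0.0018
exp(-t/tau) = exp(-84.3 / 34.2) = 0.0850
epsilon = 0.0018 * (1 - 0.0850)
epsilon = 0.0017


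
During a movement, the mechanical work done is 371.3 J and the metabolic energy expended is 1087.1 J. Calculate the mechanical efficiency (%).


eta = (W_mech / E_meta) * 100
eta = (371.3 / 1087.1) * 100
ratio = 0.3416
eta = 34.1551


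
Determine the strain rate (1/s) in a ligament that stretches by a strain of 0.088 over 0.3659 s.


strain_rate = delta_strain / delta_t
strain_rate = 0.088 / 0.3659
strain_rate = 0.2405


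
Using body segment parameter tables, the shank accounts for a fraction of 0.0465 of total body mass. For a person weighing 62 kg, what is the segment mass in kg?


m_segment = body_mass * fraction
m_segment = 62 * 0.0465
m_segment = 2.8830


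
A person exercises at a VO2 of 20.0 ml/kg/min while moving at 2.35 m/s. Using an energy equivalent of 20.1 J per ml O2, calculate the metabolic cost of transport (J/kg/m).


Power per kg = VO2 * 20.1 / 60
Power per kg = 20.0 * 20.1 / 60 = 6.7000 W/kg
Cost = power_per_kg / speed
Cost = 6.7000 / 2.35
Cost = 2.8511


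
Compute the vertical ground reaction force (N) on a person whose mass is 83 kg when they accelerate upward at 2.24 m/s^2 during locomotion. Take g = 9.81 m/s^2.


GRF = m * (g + a)
GRF = 83 * (9.81 + 2.24)
GRF = 83 * 12.0500
GRF = 1000.1500


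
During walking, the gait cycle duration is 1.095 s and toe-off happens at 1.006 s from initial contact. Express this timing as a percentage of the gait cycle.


pct = (event_time / cycle_time) * 100
pct = (1.006 / 1.095) * 100
ratio = 0.9187
pct = 91.8721


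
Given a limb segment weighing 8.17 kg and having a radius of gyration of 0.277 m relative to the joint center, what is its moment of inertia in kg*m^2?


I = m * k^2
I = 8.17 * 0.277^2
k^2 = 0.0767
I = 0.6269


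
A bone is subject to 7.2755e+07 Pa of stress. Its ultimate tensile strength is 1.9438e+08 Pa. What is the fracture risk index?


FRI = applied / ultimate
FRI = 7.2755e+07 / 1.9438e+08
FRI = 0.3743


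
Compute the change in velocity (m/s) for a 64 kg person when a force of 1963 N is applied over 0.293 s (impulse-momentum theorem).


J = F * dt = 1963 * 0.293 = 575.1590 N*s
delta_v = J / m
delta_v = 575.1590 / 64
delta_v = 8.9869


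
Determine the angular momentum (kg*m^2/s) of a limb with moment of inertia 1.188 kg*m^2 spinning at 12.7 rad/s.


L = I * omega
L = 1.188 * 12.7
L = 15.0876


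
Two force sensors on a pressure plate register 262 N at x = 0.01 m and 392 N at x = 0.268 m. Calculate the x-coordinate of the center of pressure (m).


COP_x = (F1*x1 + F2*x2) / (F1 + F2)
COP_x = (262*0.01 + 392*0.268) / (262 + 392)
Numerator = 107.6760
Denominator = 654
COP_x = 0.1646


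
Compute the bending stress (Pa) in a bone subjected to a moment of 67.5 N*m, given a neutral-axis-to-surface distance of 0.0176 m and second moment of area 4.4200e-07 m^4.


sigma = M * c / I
sigma = 67.5 * 0.0176 / 4.4200e-07
M * c = 1.1880
sigma = 2.6878e+06


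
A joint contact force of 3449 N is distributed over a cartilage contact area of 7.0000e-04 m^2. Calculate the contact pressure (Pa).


P = F / A
P = 3449 / 7.0000e-04
P = 4.9271e+06


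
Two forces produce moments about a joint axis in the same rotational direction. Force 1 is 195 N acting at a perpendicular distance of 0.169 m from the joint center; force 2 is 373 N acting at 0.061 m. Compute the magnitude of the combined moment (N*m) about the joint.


M = F1 * d1 + F2 * d2
M = 195 * 0.169 + 373 * 0.061
M = 32.9550 + 22.7530
M = 55.7080


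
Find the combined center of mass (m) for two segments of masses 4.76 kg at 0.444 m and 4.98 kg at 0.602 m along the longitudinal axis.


COM = (m1*x1 + m2*x2) / (m1 + m2)
COM = (4.76*0.444 + 4.98*0.602) / (4.76 + 4.98)
Numerator = 5.1114
Denominator = 9.7400
COM = 0.5248


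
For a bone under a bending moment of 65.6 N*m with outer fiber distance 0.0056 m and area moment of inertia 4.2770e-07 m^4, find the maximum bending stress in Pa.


sigma = M * c / I
sigma = 65.6 * 0.0056 / 4.2770e-07
M * c = 0.3674
sigma = 858919.8036


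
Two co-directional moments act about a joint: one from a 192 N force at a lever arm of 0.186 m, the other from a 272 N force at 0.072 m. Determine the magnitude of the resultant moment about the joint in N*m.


M = F1 * d1 + F2 * d2
M = 192 * 0.186 + 272 * 0.072
M = 35.7120 + 19.5840
M = 55.2960


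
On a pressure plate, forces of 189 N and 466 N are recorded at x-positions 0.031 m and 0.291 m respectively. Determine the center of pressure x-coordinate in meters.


COP_x = (F1*x1 + F2*x2) / (F1 + F2)
COP_x = (189*0.031 + 466*0.291) / (189 + 466)
Numerator = 141.4650
Denominator = 655
COP_x = 0.2160


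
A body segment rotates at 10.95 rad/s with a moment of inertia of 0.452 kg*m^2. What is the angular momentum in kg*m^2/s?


L = I * omega
L = 0.452 * 10.95
L = 4.9494


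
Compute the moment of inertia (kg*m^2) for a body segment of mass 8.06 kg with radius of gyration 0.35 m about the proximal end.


I = m * k^2
I = 8.06 * 0.35^2
k^2 = 0.1225
I = 0.9873


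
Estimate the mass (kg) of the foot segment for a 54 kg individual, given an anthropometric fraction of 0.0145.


m_segment = body_mass * fraction
m_segment = 54 * 0.0145
m_segment = 0.7830


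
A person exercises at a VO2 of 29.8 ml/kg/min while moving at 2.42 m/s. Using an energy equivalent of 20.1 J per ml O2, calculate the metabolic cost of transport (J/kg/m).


Power per kg = VO2 * 20.1 / 60
Power per kg = 29.8 * 20.1 / 60 = 9.9830 W/kg
Cost = power_per_kg / speed
Cost = 9.9830 / 2.42
Cost = 4.1252


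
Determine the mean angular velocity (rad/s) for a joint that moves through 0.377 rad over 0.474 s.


omega = delta_theta / delta_t
omega = 0.377 / 0.474
omega = 0.7954


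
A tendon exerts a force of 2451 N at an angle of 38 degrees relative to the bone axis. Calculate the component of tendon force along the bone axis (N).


F_eff = F_tendon * cos(theta)
theta = 38 deg = 0.6632 rad
cos(theta) = 0.7880
F_eff = 2451 * 0.7880
F_eff = 1931.4144


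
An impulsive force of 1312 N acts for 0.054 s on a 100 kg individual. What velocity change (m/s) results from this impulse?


J = F * dt = 1312 * 0.054 = 70.8480 N*s
delta_v = J / m
delta_v = 70.8480 / 100
delta_v = 0.7085


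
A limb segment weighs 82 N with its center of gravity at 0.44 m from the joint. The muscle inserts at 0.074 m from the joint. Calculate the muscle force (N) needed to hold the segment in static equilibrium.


F_muscle = W * d_load / d_muscle
F_muscle = 82 * 0.44 / 0.074
Numerator = 36.0800
F_muscle = 487.5676


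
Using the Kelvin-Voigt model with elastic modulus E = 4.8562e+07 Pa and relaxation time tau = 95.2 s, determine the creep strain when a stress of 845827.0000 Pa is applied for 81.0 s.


epsilon(t) = (sigma/E) * (1 - exp(-t/tau))
sigma/E = 845827.0000 / 4.8562e+07 = 0.0174
exp(-t/tau) = exp(-81.0 / 95.2) = 0.4271
epsilon = 0.0174 * (1 - 0.4271)
epsilon = 0.0100


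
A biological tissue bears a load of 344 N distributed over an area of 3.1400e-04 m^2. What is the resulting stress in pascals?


stress = F / A
stress = 344 / 3.1400e-04
stress = 1.0955e+06


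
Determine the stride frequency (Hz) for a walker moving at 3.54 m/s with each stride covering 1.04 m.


f = v / stride_length
f = 3.54 / 1.04
f = 3.4038


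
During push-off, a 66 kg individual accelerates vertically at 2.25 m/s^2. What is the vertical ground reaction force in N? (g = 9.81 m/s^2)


GRF = m * (g + a)
GRF = 66 * (9.81 + 2.25)
GRF = 66 * 12.0600
GRF = 795.9600


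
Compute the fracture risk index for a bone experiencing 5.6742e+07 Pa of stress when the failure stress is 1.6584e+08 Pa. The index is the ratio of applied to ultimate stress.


FRI = applied / ultimate
FRI = 5.6742e+07 / 1.6584e+08
FRI = 0.3421


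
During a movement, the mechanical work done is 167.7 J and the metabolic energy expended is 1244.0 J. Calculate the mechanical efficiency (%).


eta = (W_mech / E_meta) * 100
eta = (167.7 / 1244.0) * 100
ratio = 0.1348
eta = 13.4807


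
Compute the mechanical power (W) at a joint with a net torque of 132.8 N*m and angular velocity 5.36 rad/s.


P = M * omega
P = 132.8 * 5.36
P = 711.8080


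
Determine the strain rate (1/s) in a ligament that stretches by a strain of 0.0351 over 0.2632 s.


strain_rate = delta_strain / delta_t
strain_rate = 0.0351 / 0.2632
strain_rate = 0.1334


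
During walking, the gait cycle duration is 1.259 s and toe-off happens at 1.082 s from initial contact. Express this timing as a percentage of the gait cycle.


pct = (event_time / cycle_time) * 100
pct = (1.082 / 1.259) * 100
ratio = 0.8594
pct = 85.9412


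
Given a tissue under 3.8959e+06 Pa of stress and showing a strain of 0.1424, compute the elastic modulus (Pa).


E = stress / strain
E = 3.8959e+06 / 0.1424
E = 2.7359e+07


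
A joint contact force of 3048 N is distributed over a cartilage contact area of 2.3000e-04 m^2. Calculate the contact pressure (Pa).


P = F / A
P = 3048 / 2.3000e-04
P = 1.3252e+07


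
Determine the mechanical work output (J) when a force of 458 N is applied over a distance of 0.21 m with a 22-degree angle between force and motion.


W = F * d * cos(theta)
theta = 22 deg = 0.3840 rad
cos(theta) = 0.9272
W = 458 * 0.21 * 0.9272
W = 89.1765


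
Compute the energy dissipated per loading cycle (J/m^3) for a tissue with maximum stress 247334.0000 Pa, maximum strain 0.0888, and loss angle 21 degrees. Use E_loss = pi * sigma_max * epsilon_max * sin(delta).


E_loss = pi * sigma_max * epsilon_max * sin(delta)
delta = 21 deg = 0.3665 rad
sin(delta) = 0.3584
E_loss = pi * 247334.0000 * 0.0888 * 0.3584
E_loss = 24727.2501


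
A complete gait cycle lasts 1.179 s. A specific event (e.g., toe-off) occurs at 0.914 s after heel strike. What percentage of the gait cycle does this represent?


pct = (event_time / cycle_time) * 100
pct = (0.914 / 1.179) * 100
ratio = 0.7752
pct = 77.5233


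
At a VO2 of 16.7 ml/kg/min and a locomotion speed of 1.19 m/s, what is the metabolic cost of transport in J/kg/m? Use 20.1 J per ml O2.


Power per kg = VO2 * 20.1 / 60
Power per kg = 16.7 * 20.1 / 60 = 5.5945 W/kg
Cost = power_per_kg / speed
Cost = 5.5945 / 1.19
Cost = 4.7013


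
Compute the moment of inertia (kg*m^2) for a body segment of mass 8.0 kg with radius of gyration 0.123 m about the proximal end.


I = m * k^2
I = 8.0 * 0.123^2
k^2 = 0.0151
I = 0.1210


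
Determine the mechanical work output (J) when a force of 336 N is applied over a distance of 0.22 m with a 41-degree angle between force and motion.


W = F * d * cos(theta)
theta = 41 deg = 0.7156 rad
cos(theta) = 0.7547
W = 336 * 0.22 * 0.7547
W = 55.7881


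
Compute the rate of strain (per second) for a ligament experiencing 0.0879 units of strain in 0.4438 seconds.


strain_rate = delta_strain / delta_t
strain_rate = 0.0879 / 0.4438
strain_rate = 0.1981


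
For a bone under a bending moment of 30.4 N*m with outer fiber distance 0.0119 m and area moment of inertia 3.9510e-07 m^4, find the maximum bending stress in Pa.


sigma = M * c / I
sigma = 30.4 * 0.0119 / 3.9510e-07
M * c = 0.3618
sigma = 915616.2997


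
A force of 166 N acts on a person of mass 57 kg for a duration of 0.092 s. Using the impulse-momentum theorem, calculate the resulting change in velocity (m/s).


J = F * dt = 166 * 0.092 = 15.2720 N*s
delta_v = J / m
delta_v = 15.2720 / 57
delta_v = 0.2679


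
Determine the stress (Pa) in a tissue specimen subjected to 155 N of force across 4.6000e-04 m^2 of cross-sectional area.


stress = F / A
stress = 155 / 4.6000e-04
stress = 336956.5217


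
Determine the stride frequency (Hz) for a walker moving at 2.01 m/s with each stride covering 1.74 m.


f = v / stride_length
f = 2.01 / 1.74
f = 1.1552


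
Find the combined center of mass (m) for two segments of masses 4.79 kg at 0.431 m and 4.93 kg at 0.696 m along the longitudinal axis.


COM = (m1*x1 + m2*x2) / (m1 + m2)
COM = (4.79*0.431 + 4.93*0.696) / (4.79 + 4.93)
Numerator = 5.4958
Denominator = 9.7200
COM = 0.5654


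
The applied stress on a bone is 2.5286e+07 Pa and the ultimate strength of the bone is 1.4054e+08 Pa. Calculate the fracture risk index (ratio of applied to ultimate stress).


FRI = applied / ultimate
FRI = 2.5286e+07 / 1.4054e+08
FRI = 0.1799


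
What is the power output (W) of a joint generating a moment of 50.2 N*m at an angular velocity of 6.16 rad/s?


P = M * omega
P = 50.2 * 6.16
P = 309.2320


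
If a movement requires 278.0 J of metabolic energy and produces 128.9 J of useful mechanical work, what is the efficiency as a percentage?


eta = (W_mech / E_meta) * 100
eta = (128.9 / 278.0) * 100
ratio = 0.4637
eta = 46.3669


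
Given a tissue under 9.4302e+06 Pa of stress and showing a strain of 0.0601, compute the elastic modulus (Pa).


E = stress / strain
E = 9.4302e+06 / 0.0601
E = 1.5691e+08


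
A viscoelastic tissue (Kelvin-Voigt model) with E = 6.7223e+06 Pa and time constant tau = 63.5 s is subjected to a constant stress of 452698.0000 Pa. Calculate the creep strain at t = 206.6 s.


epsilon(t) = (sigma/E) * (1 - exp(-t/tau))
sigma/E = 452698.0000 / 6.7223e+06 = 0.0673
exp(-t/tau) = exp(-206.6 / 63.5) = 0.0386
epsilon = 0.0673 * (1 - 0.0386)
epsilon = 0.0647


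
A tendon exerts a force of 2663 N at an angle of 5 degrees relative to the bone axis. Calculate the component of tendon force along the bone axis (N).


F_eff = F_tendon * cos(theta)
theta = 5 deg = 0.0873 rad
cos(theta) = 0.9962
F_eff = 2663 * 0.9962
F_eff = 2652.8665


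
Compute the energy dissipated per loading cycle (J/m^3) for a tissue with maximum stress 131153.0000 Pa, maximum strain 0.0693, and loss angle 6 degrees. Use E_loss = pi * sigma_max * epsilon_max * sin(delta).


E_loss = pi * sigma_max * epsilon_max * sin(delta)
delta = 6 deg = 0.1047 rad
sin(delta) = 0.1045
E_loss = pi * 131153.0000 * 0.0693 * 0.1045
E_loss = 2984.6671


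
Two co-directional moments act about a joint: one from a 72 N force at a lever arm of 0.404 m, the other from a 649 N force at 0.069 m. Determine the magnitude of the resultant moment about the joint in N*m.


M = F1 * d1 + F2 * d2
M = 72 * 0.404 + 649 * 0.069
M = 29.0880 + 44.7810
M = 73.8690


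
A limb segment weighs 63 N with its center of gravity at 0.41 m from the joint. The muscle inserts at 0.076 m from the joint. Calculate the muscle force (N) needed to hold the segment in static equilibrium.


F_muscle = W * d_load / d_muscle
F_muscle = 63 * 0.41 / 0.076
Numerator = 25.8300
F_muscle = 339.8684


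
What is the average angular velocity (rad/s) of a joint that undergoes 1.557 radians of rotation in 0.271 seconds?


omega = delta_theta / delta_t
omega = 1.557 / 0.271
omega = 5.7454


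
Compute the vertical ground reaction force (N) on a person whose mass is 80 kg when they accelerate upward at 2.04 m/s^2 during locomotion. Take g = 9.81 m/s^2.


GRF = m * (g + a)
GRF = 80 * (9.81 + 2.04)
GRF = 80 * 11.8500
GRF = 948.0000


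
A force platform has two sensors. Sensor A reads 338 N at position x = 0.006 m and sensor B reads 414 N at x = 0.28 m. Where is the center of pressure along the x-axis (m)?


COP_x = (F1*x1 + F2*x2) / (F1 + F2)
COP_x = (338*0.006 + 414*0.28) / (338 + 414)
Numerator = 117.9480
Denominator = 752
COP_x = 0.1568


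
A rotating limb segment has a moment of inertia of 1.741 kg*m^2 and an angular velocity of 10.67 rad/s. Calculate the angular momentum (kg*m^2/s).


L = I * omega
L = 1.741 * 10.67
L = 18.5765
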